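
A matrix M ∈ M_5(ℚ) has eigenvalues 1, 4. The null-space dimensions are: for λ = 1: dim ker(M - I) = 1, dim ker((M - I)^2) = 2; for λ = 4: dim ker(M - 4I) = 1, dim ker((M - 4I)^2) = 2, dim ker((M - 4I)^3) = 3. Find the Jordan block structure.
Jordan blocks: (1, 2), (4, 3)

λ = 1: successive nullity increments [1, 1] count blocks of size ≥ k; block sizes are [2].
λ = 4: successive nullity increments [1, 1, 1] count blocks of size ≥ k; block sizes are [3].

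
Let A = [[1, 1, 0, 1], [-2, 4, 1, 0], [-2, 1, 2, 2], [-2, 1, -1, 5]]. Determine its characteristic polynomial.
xI - A = [[x - 1, -1, 0, -1], [2, x - 4, -1, 0], [2, -1, x - 2, -2], [2, -1, 1, x - 5]].

Expanding det(xI - A) along the first row:
det(xI - A) = + (x - 1)·det([[x - 4, -1, 0], [-1, x - 2, -2], [-1, 1, x - 5]]) - (-1)·det([[2, -1, 0], [2, x - 2, -2], [2, 1, x - 5]]) + (0)·det([[2, x - 4, 0], [2, -1, -2], [2, -1, x - 5]]) - (-1)·det([[2, x - 4, -1], [2, -1, x - 2], [2, -1, 1]]).

Evaluating gives χ_A(x) = x^4 - 12x^3 + 54x^2 - 108x + 81 = (x - 3)^4.

χ_A(x) = (x - 3)^4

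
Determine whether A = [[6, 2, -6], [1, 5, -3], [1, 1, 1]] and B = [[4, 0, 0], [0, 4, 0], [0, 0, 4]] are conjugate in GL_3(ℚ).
No.

Both have characteristic polynomial (x - 4)^3, but the minimal polynomial of A is (x - 4)^2 while the minimal polynomial of B is x - 4. The minimal polynomial is a similarity invariant, so A and B are not similar.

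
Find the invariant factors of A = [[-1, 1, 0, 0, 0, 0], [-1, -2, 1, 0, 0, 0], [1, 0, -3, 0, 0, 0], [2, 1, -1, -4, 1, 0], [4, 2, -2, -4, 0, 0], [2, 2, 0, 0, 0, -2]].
x + 2, (x + 2)^2, (x + 2)^3

The Jordan structure of A has elementary divisors (x + 2)^3, (x + 2)^2, (x + 2). Arranging the block sizes at each eigenvalue in decreasing order and taking row products gives the invariant factors.

Invariant factors (smallest first, each dividing the next): x + 2, (x + 2)^2, (x + 2)^3.

Check: the last factor (x + 2)^3 is the minimal polynomial, and the product (x + 2)^6 is the characteristic polynomial.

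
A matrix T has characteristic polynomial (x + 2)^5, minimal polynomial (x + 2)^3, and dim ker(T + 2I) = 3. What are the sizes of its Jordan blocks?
λ = -2: algebraic multiplicity 5 (exponent in χ_T), largest block size 3 (exponent in m_T), 3 blocks (geometric multiplicity). These force block sizes [3, 1, 1].

Jordan blocks: (-2, 3), (-2, 1), (-2, 1)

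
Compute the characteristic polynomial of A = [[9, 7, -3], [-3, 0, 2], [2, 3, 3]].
χ_A(x) = (x - 4)^3

xI - A = [[x - 9, -7, 3], [3, x, -2], [-2, -3, x - 3]].

Expanding det(xI - A) along the first row:
det(xI - A) = + (x - 9)·det([[x, -2], [-3, x - 3]]) - (-7)·det([[3, -2], [-2, x - 3]]) + (3)·det([[3, x], [-2, -3]]).

Evaluating gives χ_A(x) = x^3 - 12x^2 + 48x - 64 = (x - 4)^3.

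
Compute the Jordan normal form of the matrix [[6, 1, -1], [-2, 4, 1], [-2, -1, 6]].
The characteristic polynomial is det(xI - A) = (x - 6)(x - 5)^2, so the eigenvalues are 5 (algebraic multiplicity 2), 6 (algebraic multiplicity 1).

For λ = 5: rank(A - 5I) = 2, rank((A - 5I)^2) = 1. The eigenspace has dimension 3 - 2 = 1, so there is 1 Jordan block; the rank sequence gives block sizes [2].

For λ = 6: algebraic multiplicity 1 gives one 1×1 block.

Assembling the blocks gives the Jordan form J above.

J = [[5, 1, 0], [0, 5, 0], [0, 0, 6]]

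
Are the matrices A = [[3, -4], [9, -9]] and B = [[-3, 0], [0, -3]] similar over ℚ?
Both have characteristic polynomial (x + 3)^2, but the minimal polynomial of A is (x + 3)^2 while the minimal polynomial of B is x + 3. The minimal polynomial is a similarity invariant, so A and B are not similar.

No.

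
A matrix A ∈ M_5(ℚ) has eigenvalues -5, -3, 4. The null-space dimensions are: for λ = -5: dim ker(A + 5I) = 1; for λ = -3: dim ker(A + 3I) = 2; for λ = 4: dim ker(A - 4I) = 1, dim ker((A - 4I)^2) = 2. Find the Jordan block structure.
λ = -5: successive nullity increments [1] count blocks of size ≥ k; block sizes are [1].
λ = -3: successive nullity increments [2] count blocks of size ≥ k; block sizes are [1, 1].
λ = 4: successive nullity increments [1, 1] count blocks of size ≥ k; block sizes are [2].

Jordan blocks: (-5, 1), (-3, 1), (-3, 1), (4, 2)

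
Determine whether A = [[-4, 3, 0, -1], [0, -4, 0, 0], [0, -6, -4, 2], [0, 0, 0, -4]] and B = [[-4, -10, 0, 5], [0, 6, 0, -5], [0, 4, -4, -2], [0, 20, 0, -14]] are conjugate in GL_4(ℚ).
Yes.

Two matrices over a field are similar if and only if they have the same invariant factors.

Both A and B have characteristic polynomial (x + 4)^4 and minimal polynomial (x + 4)^2. Computing further, both have invariant factors x + 4, x + 4, (x + 4)^2. Hence A and B are similar.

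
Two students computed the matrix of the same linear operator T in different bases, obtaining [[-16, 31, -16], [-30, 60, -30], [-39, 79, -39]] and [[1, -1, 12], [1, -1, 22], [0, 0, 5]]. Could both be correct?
Yes.

Two matrices over a field are similar if and only if they have the same invariant factors.

Both A and B have characteristic polynomial x^2(x - 5) and minimal polynomial x^2(x - 5). Computing further, both have invariant factors x^2(x - 5). Hence A and B are similar.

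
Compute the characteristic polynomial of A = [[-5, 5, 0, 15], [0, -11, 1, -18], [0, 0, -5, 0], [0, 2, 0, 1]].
xI - A = [[x + 5, -5, 0, -15], [0, x + 11, -1, 18], [0, 0, x + 5, 0], [0, -2, 0, x - 1]].

Expanding det(xI - A) along the first row:
det(xI - A) = + (x + 5)·det([[x + 11, -1, 18], [0, x + 5, 0], [-2, 0, x - 1]]) - (-5)·det([[0, -1, 18], [0, x + 5, 0], [0, 0, x - 1]]) + (0)·det([[0, x + 11, 18], [0, 0, 0], [0, -2, x - 1]]) - (-15)·det([[0, x + 11, -1], [0, 0, x + 5], [0, -2, 0]]).

Evaluating gives χ_A(x) = x^4 + 20x^3 + 150x^2 + 500x + 625 = (x + 5)^4.

χ_A(x) = (x + 5)^4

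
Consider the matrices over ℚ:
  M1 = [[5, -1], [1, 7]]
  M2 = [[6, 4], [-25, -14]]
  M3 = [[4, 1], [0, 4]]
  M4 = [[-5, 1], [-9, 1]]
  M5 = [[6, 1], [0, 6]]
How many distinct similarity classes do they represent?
4 classes: {M1, M5}, {M2}, {M3}, {M4}

Characteristic polynomials: χ_{M1} = (x - 6)^2, χ_{M2} = (x + 4)^2, χ_{M3} = (x - 4)^2, χ_{M4} = (x + 2)^2, χ_{M5} = (x - 6)^2.

{M1, M5}: invariant factors (x - 6)^2.

{M2}: invariant factors (x + 4)^2.

{M3}: invariant factors (x - 4)^2.

{M4}: invariant factors (x + 2)^2.

Matrices are similar if and only if their invariant-factor lists agree; the partition into similarity classes is {M1, M5}, {M2}, {M3}, {M4}.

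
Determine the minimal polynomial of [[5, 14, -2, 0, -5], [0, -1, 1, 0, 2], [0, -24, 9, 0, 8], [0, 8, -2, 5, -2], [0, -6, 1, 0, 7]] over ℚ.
m_A(x) = (x - 5)^3

The characteristic polynomial factors as (x - 5)^5. The minimal polynomial is ∏(x - λ)^{k_λ} where k_λ is the size of the largest Jordan block at λ.

For λ = 5: rank(A - 5I) = 2, and the largest Jordan block has size 3 (the smallest k with rank((A - 5I)^k) = rank((A - 5I)^(k+1))).

So m_A(x) = (x - 5)^3.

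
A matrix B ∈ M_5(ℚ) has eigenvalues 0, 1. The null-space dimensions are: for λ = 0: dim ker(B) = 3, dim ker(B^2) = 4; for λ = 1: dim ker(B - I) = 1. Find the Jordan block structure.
λ = 0: successive nullity increments [3, 1] count blocks of size ≥ k; block sizes are [2, 1, 1].
λ = 1: successive nullity increments [1] count blocks of size ≥ k; block sizes are [1].

Jordan blocks: (0, 2), (0, 1), (0, 1), (1, 1)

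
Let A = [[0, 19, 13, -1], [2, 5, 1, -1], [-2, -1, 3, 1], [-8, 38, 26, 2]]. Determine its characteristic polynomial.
χ_A(x) = (x - 4)^3(x + 2)

xI - A = [[x, -19, -13, 1], [-2, x - 5, -1, 1], [2, 1, x - 3, -1], [8, -38, -26, x - 2]].

Expanding det(xI - A) along the first row:
det(xI - A) = + (x)·det([[x - 5, -1, 1], [1, x - 3, -1], [-38, -26, x - 2]]) - (-19)·det([[-2, -1, 1], [2, x - 3, -1], [8, -26, x - 2]]) + (-13)·det([[-2, x - 5, 1], [2, 1, -1], [8, -38, x - 2]]) - (1)·det([[-2, x - 5, -1], [2, 1, x - 3], [8, -38, -26]]).

Evaluating gives χ_A(x) = x^4 - 10x^3 + 24x^2 + 32x - 128 = (x - 4)^3(x + 2).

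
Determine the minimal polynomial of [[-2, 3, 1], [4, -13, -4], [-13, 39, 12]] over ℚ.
The characteristic polynomial factors as (x + 1)^3. The minimal polynomial is ∏(x - λ)^{k_λ} where k_λ is the size of the largest Jordan block at λ.

For λ = -1: rank(A + I) = 1, and the largest Jordan block has size 2 (the smallest k with rank((A + I)^k) = rank((A + I)^(k+1))).

So m_A(x) = (x + 1)^2.

m_A(x) = (x + 1)^2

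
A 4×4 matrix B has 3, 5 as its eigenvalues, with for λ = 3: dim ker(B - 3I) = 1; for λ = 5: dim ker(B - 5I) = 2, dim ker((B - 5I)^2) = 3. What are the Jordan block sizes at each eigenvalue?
Jordan blocks: (3, 1), (5, 2), (5, 1)

λ = 3: successive nullity increments [1] count blocks of size ≥ k; block sizes are [1].
λ = 5: successive nullity increments [2, 1] count blocks of size ≥ k; block sizes are [2, 1].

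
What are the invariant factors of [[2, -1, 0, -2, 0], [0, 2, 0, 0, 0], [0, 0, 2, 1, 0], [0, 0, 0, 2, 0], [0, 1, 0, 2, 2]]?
The Jordan structure of A has elementary divisors (x - 2)^2, (x - 2)^2, (x - 2). Arranging the block sizes at each eigenvalue in decreasing order and taking row products gives the invariant factors.

Invariant factors (smallest first, each dividing the next): x - 2, (x - 2)^2, (x - 2)^2.

Check: the last factor (x - 2)^2 is the minimal polynomial, and the product (x - 2)^5 is the characteristic polynomial.

x - 2, (x - 2)^2, (x - 2)^2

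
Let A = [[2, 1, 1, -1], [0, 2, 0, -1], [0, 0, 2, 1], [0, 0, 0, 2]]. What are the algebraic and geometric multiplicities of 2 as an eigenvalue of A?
The characteristic polynomial is (x - 2)^4, so the factor x - 2 appears with exponent 4: the algebraic multiplicity is 4.

rank(A - 2I) = 2, so the eigenspace has dimension 4 - 2 = 2: the geometric multiplicity is 2.

Since 2 < 4, A is not diagonalizable.

algebraic multiplicity 4, geometric multiplicity 2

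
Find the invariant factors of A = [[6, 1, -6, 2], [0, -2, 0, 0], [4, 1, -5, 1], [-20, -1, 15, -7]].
(x + 2)^2, (x + 2)^2

The Jordan structure of A has elementary divisors (x + 2)^2, (x + 2)^2. Arranging the block sizes at each eigenvalue in decreasing order and taking row products gives the invariant factors.

Invariant factors (smallest first, each dividing the next): (x + 2)^2, (x + 2)^2.

Check: the last factor (x + 2)^2 is the minimal polynomial, and the product (x + 2)^4 is the characteristic polynomial.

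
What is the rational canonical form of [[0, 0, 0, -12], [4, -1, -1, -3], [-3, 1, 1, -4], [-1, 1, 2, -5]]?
R = [[0, 0, 0, -12], [1, 0, 0, 17], [0, 1, 0, 1], [0, 0, 1, -5]]

The invariant factors of A (the non-unit diagonal entries of the Smith normal form of xI - A over ℚ[x]) are (x - 1)^2(x + 3)(x + 4), each dividing the next. The characteristic polynomial is their product, (x - 1)^2(x + 3)(x + 4).

The rational canonical form is the block-diagonal matrix of companion matrices C(f_i):
R = [[0, 0, 0, -12], [1, 0, 0, 17], [0, 1, 0, 1], [0, 0, 1, -5]].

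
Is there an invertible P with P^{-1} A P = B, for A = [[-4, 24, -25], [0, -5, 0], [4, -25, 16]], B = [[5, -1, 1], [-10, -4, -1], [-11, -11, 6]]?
Yes.

Two matrices over a field are similar if and only if they have the same invariant factors.

Both A and B have characteristic polynomial (x - 6)^2(x + 5) and minimal polynomial (x - 6)^2(x + 5). Computing further, both have invariant factors (x - 6)^2(x + 5). Hence A and B are similar.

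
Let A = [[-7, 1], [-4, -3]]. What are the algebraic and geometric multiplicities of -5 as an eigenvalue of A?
The characteristic polynomial is (x + 5)^2, so the factor x + 5 appears with exponent 2: the algebraic multiplicity is 2.

rank(A + 5I) = 1, so the eigenspace has dimension 2 - 1 = 1: the geometric multiplicity is 1.

Since 1 < 2, A is not diagonalizable.

algebraic multiplicity 2, geometric multiplicity 1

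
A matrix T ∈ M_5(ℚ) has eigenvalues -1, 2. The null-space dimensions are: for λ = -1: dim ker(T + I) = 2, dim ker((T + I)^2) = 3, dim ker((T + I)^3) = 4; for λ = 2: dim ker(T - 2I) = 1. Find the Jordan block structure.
λ = -1: successive nullity increments [2, 1, 1] count blocks of size ≥ k; block sizes are [3, 1].
λ = 2: successive nullity increments [1] count blocks of size ≥ k; block sizes are [1].

Jordan blocks: (-1, 3), (-1, 1), (2, 1)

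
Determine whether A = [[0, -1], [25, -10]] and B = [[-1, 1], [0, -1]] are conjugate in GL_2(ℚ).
trace(A) = -10 but trace(B) = -2. The trace is a similarity invariant, so A and B are not similar.

No.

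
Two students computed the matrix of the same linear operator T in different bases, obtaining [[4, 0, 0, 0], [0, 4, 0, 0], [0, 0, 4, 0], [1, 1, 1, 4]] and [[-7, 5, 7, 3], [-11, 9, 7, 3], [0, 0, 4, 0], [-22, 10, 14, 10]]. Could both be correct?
Two matrices over a field are similar if and only if they have the same invariant factors.

Both A and B have characteristic polynomial (x - 4)^4 and minimal polynomial (x - 4)^2. Computing further, both have invariant factors x - 4, x - 4, (x - 4)^2. Hence A and B are similar.

Yes.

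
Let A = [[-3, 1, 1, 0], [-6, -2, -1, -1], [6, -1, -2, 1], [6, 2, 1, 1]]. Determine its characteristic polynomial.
xI - A = [[x + 3, -1, -1, 0], [6, x + 2, 1, 1], [-6, 1, x + 2, -1], [-6, -2, -1, x - 1]].

Expanding det(xI - A) along the first row:
det(xI - A) = + (x + 3)·det([[x + 2, 1, 1], [1, x + 2, -1], [-2, -1, x - 1]]) - (-1)·det([[6, 1, 1], [-6, x + 2, -1], [-6, -1, x - 1]]) + (-1)·det([[6, x + 2, 1], [-6, 1, -1], [-6, -2, x - 1]]) - (0)·det([[6, x + 2, 1], [-6, 1, x + 2], [-6, -2, -1]]).

Evaluating gives χ_A(x) = x^4 + 6x^3 + 9x^2 = x^2(x + 3)^2.

χ_A(x) = x^2(x + 3)^2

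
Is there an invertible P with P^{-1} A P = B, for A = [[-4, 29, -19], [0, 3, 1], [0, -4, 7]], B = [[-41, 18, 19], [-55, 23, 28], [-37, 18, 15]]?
trace(A) = 6 but trace(B) = -3. The trace is a similarity invariant, so A and B are not similar.

No.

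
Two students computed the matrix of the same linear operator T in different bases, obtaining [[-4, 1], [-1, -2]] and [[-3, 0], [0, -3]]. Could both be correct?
No.

Both have characteristic polynomial (x + 3)^2, but the minimal polynomial of A is (x + 3)^2 while the minimal polynomial of B is x + 3. The minimal polynomial is a similarity invariant, so A and B are not similar.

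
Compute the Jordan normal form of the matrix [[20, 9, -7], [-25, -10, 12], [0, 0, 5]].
J = [[5, 1, 0], [0, 5, 1], [0, 0, 5]]

The characteristic polynomial is det(xI - A) = (x - 5)^3, so the eigenvalues are 5 (algebraic multiplicity 3).

For λ = 5: rank(A - 5I) = 2, rank((A - 5I)^2) = 1, rank((A - 5I)^3) = 0. The eigenspace has dimension 3 - 2 = 1, so there is 1 Jordan block; the rank sequence gives block sizes [3].

Assembling the blocks gives the Jordan form J above.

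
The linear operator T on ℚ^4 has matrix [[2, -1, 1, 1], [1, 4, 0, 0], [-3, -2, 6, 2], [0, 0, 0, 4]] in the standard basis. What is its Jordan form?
The characteristic polynomial is det(xI - A) = (x - 4)^4, so the eigenvalues are 4 (algebraic multiplicity 4).

For λ = 4: rank(A - 4I) = 2, rank((A - 4I)^2) = 1, rank((A - 4I)^3) = 0. The eigenspace has dimension 4 - 2 = 2, so there are 2 Jordan blocks; the rank sequence gives block sizes [3, 1].

Assembling the blocks gives the Jordan form J above.

J = [[4, 1, 0, 0], [0, 4, 1, 0], [0, 0, 4, 0], [0, 0, 0, 4]]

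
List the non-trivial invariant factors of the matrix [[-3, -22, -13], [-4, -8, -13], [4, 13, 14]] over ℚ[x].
The Jordan structure of A has elementary divisors (x - 1)^3. Arranging the block sizes at each eigenvalue in decreasing order and taking row products gives the invariant factors.

Invariant factors (smallest first, each dividing the next): (x - 1)^3.

Check: the last factor (x - 1)^3 is the minimal polynomial, and the product (x - 1)^3 is the characteristic polynomial.

(x - 1)^3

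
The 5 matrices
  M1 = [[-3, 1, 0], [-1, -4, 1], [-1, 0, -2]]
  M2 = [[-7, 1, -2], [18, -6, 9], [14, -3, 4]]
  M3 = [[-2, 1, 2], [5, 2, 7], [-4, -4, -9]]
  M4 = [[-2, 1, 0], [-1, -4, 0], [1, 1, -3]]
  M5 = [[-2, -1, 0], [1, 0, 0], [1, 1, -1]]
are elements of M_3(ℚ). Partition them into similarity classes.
3 classes: {M1, M2, M3}, {M4}, {M5}

Characteristic polynomials: χ_{M1} = (x + 3)^3, χ_{M2} = (x + 3)^3, χ_{M3} = (x + 3)^3, χ_{M4} = (x + 3)^3, χ_{M5} = (x + 1)^3.

{M1, M2, M3}: invariant factors (x + 3)^3.

{M4}: invariant factors x + 3, (x + 3)^2.

{M5}: invariant factors x + 1, (x + 1)^2.

Matrices are similar if and only if their invariant-factor lists agree; the partition into similarity classes is {M1, M2, M3}, {M4}, {M5}.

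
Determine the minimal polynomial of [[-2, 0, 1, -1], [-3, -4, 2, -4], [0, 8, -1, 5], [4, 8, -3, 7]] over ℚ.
The characteristic polynomial factors as x^4. The minimal polynomial is ∏(x - λ)^{k_λ} where k_λ is the size of the largest Jordan block at λ.

For λ = 0: rank(A) = 2, and the largest Jordan block has size 3 (the smallest k with rank(A^k) = rank(A^(k+1))).

So m_A(x) = x^3.

m_A(x) = x^3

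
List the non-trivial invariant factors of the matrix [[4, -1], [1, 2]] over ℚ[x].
(x - 3)^2

The Jordan structure of A has elementary divisors (x - 3)^2. Arranging the block sizes at each eigenvalue in decreasing order and taking row products gives the invariant factors.

Invariant factors (smallest first, each dividing the next): (x - 3)^2.

Check: the last factor (x - 3)^2 is the minimal polynomial, and the product (x - 3)^2 is the characteristic polynomial.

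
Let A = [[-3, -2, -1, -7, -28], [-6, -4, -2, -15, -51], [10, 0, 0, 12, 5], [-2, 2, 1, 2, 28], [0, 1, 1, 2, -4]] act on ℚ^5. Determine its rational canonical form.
R = [[-5, 0, 0, 0, 0], [0, 0, 0, 0, 15], [0, 1, 0, 0, 28], [0, 0, 1, 0, 10], [0, 0, 0, 1, -4]]

The invariant factors of A (the non-unit diagonal entries of the Smith normal form of xI - A over ℚ[x]) are x + 5, (x - 3)(x + 1)^2(x + 5), each dividing the next. The characteristic polynomial is their product, (x - 3)(x + 1)^2(x + 5)^2.

The rational canonical form is the block-diagonal matrix of companion matrices C(f_i):
R = [[-5, 0, 0, 0, 0], [0, 0, 0, 0, 15], [0, 1, 0, 0, 28], [0, 0, 1, 0, 10], [0, 0, 0, 1, -4]].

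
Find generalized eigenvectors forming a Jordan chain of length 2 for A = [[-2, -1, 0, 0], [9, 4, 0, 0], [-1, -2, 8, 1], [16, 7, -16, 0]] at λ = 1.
v_1 = [[3, -8, 0, -13]]^T, v_2 = [[-1, 3, 0, 5]]^T

We seek v_1 ∈ ker((A - I)^2) \ ker(A - I), then set v_{i+1} = (A - I) v_i.

One such chain is v_1 = [[3, -8, 0, -13]]^T, v_2 = [[-1, 3, 0, 5]]^T. Check: (A - I) v_2 = [[0, 0, 0, 0]]^T = 0.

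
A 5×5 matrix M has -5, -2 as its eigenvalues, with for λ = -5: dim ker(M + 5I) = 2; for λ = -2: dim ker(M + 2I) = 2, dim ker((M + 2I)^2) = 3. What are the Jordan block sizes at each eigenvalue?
Jordan blocks: (-5, 1), (-5, 1), (-2, 2), (-2, 1)

λ = -5: successive nullity increments [2] count blocks of size ≥ k; block sizes are [1, 1].
λ = -2: successive nullity increments [2, 1] count blocks of size ≥ k; block sizes are [2, 1].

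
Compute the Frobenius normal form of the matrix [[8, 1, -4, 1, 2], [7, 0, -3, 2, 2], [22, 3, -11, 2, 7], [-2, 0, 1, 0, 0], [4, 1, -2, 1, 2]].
The invariant factors of A (the non-unit diagonal entries of the Smith normal form of xI - A over ℚ[x]) are x(x + 1)(x^3 - 3), each dividing the next. The characteristic polynomial is their product, x(x + 1)(x^3 - 3).

The rational canonical form is the block-diagonal matrix of companion matrices C(f_i):
R = [[0, 0, 0, 0, 0], [1, 0, 0, 0, 3], [0, 1, 0, 0, 3], [0, 0, 1, 0, 0], [0, 0, 0, 1, -1]].

Note the characteristic polynomial does not split into linear factors over ℚ, so A has no Jordan form over ℚ; the rational canonical form exists over any field.

R = [[0, 0, 0, 0, 0], [1, 0, 0, 0, 3], [0, 1, 0, 0, 3], [0, 0, 1, 0, 0], [0, 0, 0, 1, -1]]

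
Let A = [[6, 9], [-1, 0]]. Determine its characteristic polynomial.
χ_A(x) = (x - 3)^2

xI - A = [[x - 6, -9], [1, x]].

Expanding det(xI - A) along the first row:
det(xI - A) = + (x - 6)·det([[x]]) - (-9)·det([[1]]).

Evaluating gives χ_A(x) = x^2 - 6x + 9 = (x - 3)^2.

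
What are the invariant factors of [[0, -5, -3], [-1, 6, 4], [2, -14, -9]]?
(x + 1)^3

The Jordan structure of A has elementary divisors (x + 1)^3. Arranging the block sizes at each eigenvalue in decreasing order and taking row products gives the invariant factors.

Invariant factors (smallest first, each dividing the next): (x + 1)^3.

Check: the last factor (x + 1)^3 is the minimal polynomial, and the product (x + 1)^3 is the characteristic polynomial.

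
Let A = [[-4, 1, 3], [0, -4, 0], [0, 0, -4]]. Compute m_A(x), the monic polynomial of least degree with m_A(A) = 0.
m_A(x) = (x + 4)^2

The characteristic polynomial factors as (x + 4)^3. The minimal polynomial is ∏(x - λ)^{k_λ} where k_λ is the size of the largest Jordan block at λ.

For λ = -4: rank(A + 4I) = 1, and the largest Jordan block has size 2 (the smallest k with rank((A + 4I)^k) = rank((A + 4I)^(k+1))).

So m_A(x) = (x + 4)^2.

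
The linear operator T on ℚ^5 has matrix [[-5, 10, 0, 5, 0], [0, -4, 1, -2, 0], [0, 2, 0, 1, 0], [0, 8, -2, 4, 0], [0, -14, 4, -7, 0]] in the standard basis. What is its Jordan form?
The characteristic polynomial is det(xI - A) = x^4(x + 5), so the eigenvalues are -5 (algebraic multiplicity 1), 0 (algebraic multiplicity 4).

For λ = -5: algebraic multiplicity 1 gives one 1×1 block.

For λ = 0: rank(A) = 3, rank(A^2) = 2, rank(A^3) = 1. The eigenspace has dimension 5 - 3 = 2, so there are 2 Jordan blocks; the rank sequence gives block sizes [3, 1].

Assembling the blocks gives the Jordan form J above.

J = [[-5, 0, 0, 0, 0], [0, 0, 1, 0, 0], [0, 0, 0, 1, 0], [0, 0, 0, 0, 0], [0, 0, 0, 0, 0]]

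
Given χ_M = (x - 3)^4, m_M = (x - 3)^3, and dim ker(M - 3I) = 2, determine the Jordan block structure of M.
λ = 3: algebraic multiplicity 4 (exponent in χ_M), largest block size 3 (exponent in m_M), 2 blocks (geometric multiplicity). These force block sizes [3, 1].

Jordan blocks: (3, 3), (3, 1)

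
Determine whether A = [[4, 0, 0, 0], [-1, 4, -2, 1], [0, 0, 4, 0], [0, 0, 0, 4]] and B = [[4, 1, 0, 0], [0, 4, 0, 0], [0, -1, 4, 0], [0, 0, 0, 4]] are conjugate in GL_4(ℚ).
Yes.

Two matrices over a field are similar if and only if they have the same invariant factors.

Both A and B have characteristic polynomial (x - 4)^4 and minimal polynomial (x - 4)^2. Computing further, both have invariant factors x - 4, x - 4, (x - 4)^2. Hence A and B are similar.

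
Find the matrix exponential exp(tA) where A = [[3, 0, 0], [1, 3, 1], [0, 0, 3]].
e^{tA} = [[e^{3*t}, 0, 0], [t*e^{3*t}, e^{3*t}, t*e^{3*t}], [0, 0, e^{3*t}]]

A has Jordan form J = [[3, 1, 0], [0, 3, 0], [0, 0, 3]] with A = PJP^{-1}, so e^{tA} = P e^{tJ} P^{-1}.

For a Jordan block J_k(λ), e^{tJ_k(λ)} = e^{λt} · (I + tN + t^2 N^2/2! + ... + t^{k-1} N^{k-1}/(k-1)!) where N is the nilpotent superdiagonal part.

Assembling the blocks and conjugating back gives the entries of e^{tA} as shown above.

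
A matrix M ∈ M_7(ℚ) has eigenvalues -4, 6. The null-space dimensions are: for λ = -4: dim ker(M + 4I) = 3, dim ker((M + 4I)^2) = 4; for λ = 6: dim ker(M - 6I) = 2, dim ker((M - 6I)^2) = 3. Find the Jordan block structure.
Jordan blocks: (-4, 2), (-4, 1), (-4, 1), (6, 2), (6, 1)

λ = -4: successive nullity increments [3, 1] count blocks of size ≥ k; block sizes are [2, 1, 1].
λ = 6: successive nullity increments [2, 1] count blocks of size ≥ k; block sizes are [2, 1].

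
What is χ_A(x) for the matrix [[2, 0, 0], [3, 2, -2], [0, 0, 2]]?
χ_A(x) = (x - 2)^3

xI - A = [[x - 2, 0, 0], [-3, x - 2, 2], [0, 0, x - 2]].

Expanding det(xI - A) along the first row:
det(xI - A) = + (x - 2)·det([[x - 2, 2], [0, x - 2]]) - (0)·det([[-3, 2], [0, x - 2]]) + (0)·det([[-3, x - 2], [0, 0]]).

Evaluating gives χ_A(x) = x^3 - 6x^2 + 12x - 8 = (x - 2)^3.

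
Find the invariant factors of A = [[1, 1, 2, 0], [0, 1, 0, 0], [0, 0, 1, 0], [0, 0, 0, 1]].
x - 1, x - 1, (x - 1)^2

The Jordan structure of A has elementary divisors (x - 1)^2, (x - 1), (x - 1). Arranging the block sizes at each eigenvalue in decreasing order and taking row products gives the invariant factors.

Invariant factors (smallest first, each dividing the next): x - 1, x - 1, (x - 1)^2.

Check: the last factor (x - 1)^2 is the minimal polynomial, and the product (x - 1)^4 is the characteristic polynomial.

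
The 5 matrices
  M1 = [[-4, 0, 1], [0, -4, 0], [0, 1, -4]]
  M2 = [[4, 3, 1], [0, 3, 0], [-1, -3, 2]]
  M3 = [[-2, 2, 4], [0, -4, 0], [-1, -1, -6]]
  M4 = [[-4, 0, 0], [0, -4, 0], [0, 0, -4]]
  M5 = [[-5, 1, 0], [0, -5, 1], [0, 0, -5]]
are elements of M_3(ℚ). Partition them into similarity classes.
Characteristic polynomials: χ_{M1} = (x + 4)^3, χ_{M2} = (x - 3)^3, χ_{M3} = (x + 4)^3, χ_{M4} = (x + 4)^3, χ_{M5} = (x + 5)^3.

{M1}: invariant factors (x + 4)^3.

{M2}: invariant factors x - 3, (x - 3)^2.

{M3}: invariant factors x + 4, (x + 4)^2.

{M4}: invariant factors x + 4, x + 4, x + 4.

{M5}: invariant factors (x + 5)^3.

Matrices are similar if and only if their invariant-factor lists agree; the partition into similarity classes is {M1}, {M2}, {M3}, {M4}, {M5}.

5 classes: {M1}, {M2}, {M3}, {M4}, {M5}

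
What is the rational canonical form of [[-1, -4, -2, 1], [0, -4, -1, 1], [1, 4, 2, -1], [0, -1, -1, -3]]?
R = [[0, 0, 0, 0], [1, 0, 0, 0], [0, 1, 0, -9], [0, 0, 1, -6]]

The invariant factors of A (the non-unit diagonal entries of the Smith normal form of xI - A over ℚ[x]) are x^2(x + 3)^2, each dividing the next. The characteristic polynomial is their product, x^2(x + 3)^2.

The rational canonical form is the block-diagonal matrix of companion matrices C(f_i):
R = [[0, 0, 0, 0], [1, 0, 0, 0], [0, 1, 0, -9], [0, 0, 1, -6]].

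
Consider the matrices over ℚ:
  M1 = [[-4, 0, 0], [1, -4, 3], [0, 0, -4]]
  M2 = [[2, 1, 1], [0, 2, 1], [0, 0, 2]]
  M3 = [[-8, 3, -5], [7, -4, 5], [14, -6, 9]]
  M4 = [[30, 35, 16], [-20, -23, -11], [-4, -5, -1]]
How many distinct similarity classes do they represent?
3 classes: {M1}, {M2, M4}, {M3}

Characteristic polynomials: χ_{M1} = (x + 4)^3, χ_{M2} = (x - 2)^3, χ_{M3} = (x + 1)^3, χ_{M4} = (x - 2)^3.

{M1}: invariant factors x + 4, (x + 4)^2.

{M2, M4}: invariant factors (x - 2)^3.

{M3}: invariant factors x + 1, (x + 1)^2.

Matrices are similar if and only if their invariant-factor lists agree; the partition into similarity classes is {M1}, {M2, M4}, {M3}.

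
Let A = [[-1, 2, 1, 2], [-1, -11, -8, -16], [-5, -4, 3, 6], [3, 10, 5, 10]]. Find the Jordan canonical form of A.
The characteristic polynomial is det(xI - A) = x(x - 5)(x + 2)^2, so the eigenvalues are -2 (algebraic multiplicity 2), 0 (algebraic multiplicity 1), 5 (algebraic multiplicity 1).

For λ = -2: rank(A + 2I) = 3, rank((A + 2I)^2) = 2. The eigenspace has dimension 4 - 3 = 1, so there is 1 Jordan block; the rank sequence gives block sizes [2].

For λ = 0: algebraic multiplicity 1 gives one 1×1 block.

For λ = 5: algebraic multiplicity 1 gives one 1×1 block.

Assembling the blocks gives the Jordan form J above.

J = [[-2, 1, 0, 0], [0, -2, 0, 0], [0, 0, 0, 0], [0, 0, 0, 5]]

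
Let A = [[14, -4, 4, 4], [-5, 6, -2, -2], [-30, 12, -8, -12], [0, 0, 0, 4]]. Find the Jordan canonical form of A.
J = [[4, 1, 0, 0], [0, 4, 0, 0], [0, 0, 4, 0], [0, 0, 0, 4]]

The characteristic polynomial is det(xI - A) = (x - 4)^4, so the eigenvalues are 4 (algebraic multiplicity 4).

For λ = 4: rank(A - 4I) = 1, rank((A - 4I)^2) = 0. The eigenspace has dimension 4 - 1 = 3, so there are 3 Jordan blocks; the rank sequence gives block sizes [2, 1, 1].

Assembling the blocks gives the Jordan form J above.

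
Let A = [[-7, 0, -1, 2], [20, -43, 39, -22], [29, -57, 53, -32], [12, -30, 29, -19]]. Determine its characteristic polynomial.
χ_A(x) = (x + 1)(x + 5)^3

xI - A = [[x + 7, 0, 1, -2], [-20, x + 43, -39, 22], [-29, 57, x - 53, 32], [-12, 30, -29, x + 19]].

Expanding det(xI - A) along the first row:
det(xI - A) = + (x + 7)·det([[x + 43, -39, 22], [57, x - 53, 32], [30, -29, x + 19]]) - (0)·det([[-20, -39, 22], [-29, x - 53, 32], [-12, -29, x + 19]]) + (1)·det([[-20, x + 43, 22], [-29, 57, 32], [-12, 30, x + 19]]) - (-2)·det([[-20, x + 43, -39], [-29, 57, x - 53], [-12, 30, -29]]).

Evaluating gives χ_A(x) = x^4 + 16x^3 + 90x^2 + 200x + 125 = (x + 1)(x + 5)^3.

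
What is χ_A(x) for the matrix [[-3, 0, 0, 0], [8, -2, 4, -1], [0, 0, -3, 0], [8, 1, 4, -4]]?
χ_A(x) = (x + 3)^4

xI - A = [[x + 3, 0, 0, 0], [-8, x + 2, -4, 1], [0, 0, x + 3, 0], [-8, -1, -4, x + 4]].

Expanding det(xI - A) along the first row:
det(xI - A) = + (x + 3)·det([[x + 2, -4, 1], [0, x + 3, 0], [-1, -4, x + 4]]) - (0)·det([[-8, -4, 1], [0, x + 3, 0], [-8, -4, x + 4]]) + (0)·det([[-8, x + 2, 1], [0, 0, 0], [-8, -1, x + 4]]) - (0)·det([[-8, x + 2, -4], [0, 0, x + 3], [-8, -1, -4]]).

Evaluating gives χ_A(x) = x^4 + 12x^3 + 54x^2 + 108x + 81 = (x + 3)^4.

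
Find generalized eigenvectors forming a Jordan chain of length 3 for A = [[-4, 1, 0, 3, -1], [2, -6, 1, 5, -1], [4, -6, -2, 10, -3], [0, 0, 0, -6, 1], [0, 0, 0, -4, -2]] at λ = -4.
v_1 = [[0, 0, 1, 0, 0]]^T, v_2 = [[0, 1, 2, 0, 0]]^T, v_3 = [[1, 0, -2, 0, 0]]^T

We seek v_1 ∈ ker((A + 4I)^3) \ ker((A + 4I)^2), then set v_{i+1} = (A + 4I) v_i.

One such chain is v_1 = [[0, 0, 1, 0, 0]]^T, v_2 = [[0, 1, 2, 0, 0]]^T, v_3 = [[1, 0, -2, 0, 0]]^T. Check: (A + 4I) v_3 = [[0, 0, 0, 0, 0]]^T = 0.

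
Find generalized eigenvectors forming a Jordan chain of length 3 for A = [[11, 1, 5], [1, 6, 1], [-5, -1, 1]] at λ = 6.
We seek v_1 ∈ ker((A - 6I)^3) \ ker((A - 6I)^2), then set v_{i+1} = (A - 6I) v_i.

One such chain is v_1 = [[0, -4, 1]]^T, v_2 = [[1, 1, -1]]^T, v_3 = [[1, 0, -1]]^T. Check: (A - 6I) v_3 = [[0, 0, 0]]^T = 0.

v_1 = [[0, -4, 1]]^T, v_2 = [[1, 1, -1]]^T, v_3 = [[1, 0, -1]]^T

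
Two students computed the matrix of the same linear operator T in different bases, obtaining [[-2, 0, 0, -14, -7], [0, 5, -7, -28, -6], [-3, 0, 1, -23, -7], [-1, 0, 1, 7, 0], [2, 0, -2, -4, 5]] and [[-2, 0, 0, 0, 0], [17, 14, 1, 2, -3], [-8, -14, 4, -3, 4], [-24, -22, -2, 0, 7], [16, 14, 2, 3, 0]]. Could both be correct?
Yes.

Two matrices over a field are similar if and only if they have the same invariant factors.

Both A and B have characteristic polynomial (x - 5)^2(x - 4)^2(x + 2) and minimal polynomial (x - 5)^2(x - 4)^2(x + 2). Computing further, both have invariant factors (x - 5)^2(x - 4)^2(x + 2). Hence A and B are similar.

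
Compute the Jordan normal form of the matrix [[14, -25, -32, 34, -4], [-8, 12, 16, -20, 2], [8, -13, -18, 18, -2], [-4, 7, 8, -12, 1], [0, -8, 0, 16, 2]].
J = [[-2, 1, 0, 0, 0], [0, -2, 0, 0, 0], [0, 0, -2, 0, 0], [0, 0, 0, 2, 1], [0, 0, 0, 0, 2]]

The characteristic polynomial is det(xI - A) = (x - 2)^2(x + 2)^3, so the eigenvalues are -2 (algebraic multiplicity 3), 2 (algebraic multiplicity 2).

For λ = -2: rank(A + 2I) = 3, rank((A + 2I)^2) = 2. The eigenspace has dimension 5 - 3 = 2, so there are 2 Jordan blocks; the rank sequence gives block sizes [2, 1].

For λ = 2: rank(A - 2I) = 4, rank((A - 2I)^2) = 3. The eigenspace has dimension 5 - 4 = 1, so there is 1 Jordan block; the rank sequence gives block sizes [2].

Assembling the blocks gives the Jordan form J above.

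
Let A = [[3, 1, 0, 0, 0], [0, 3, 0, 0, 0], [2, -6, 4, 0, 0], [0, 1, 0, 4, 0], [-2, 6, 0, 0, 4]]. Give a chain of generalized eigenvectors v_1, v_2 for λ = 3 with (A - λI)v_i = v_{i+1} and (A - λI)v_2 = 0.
v_1 = [[2, 1, 0, -1, 0]]^T, v_2 = [[1, 0, -2, 0, 2]]^T

We seek v_1 ∈ ker((A - 3I)^2) \ ker(A - 3I), then set v_{i+1} = (A - 3I) v_i.

One such chain is v_1 = [[2, 1, 0, -1, 0]]^T, v_2 = [[1, 0, -2, 0, 2]]^T. Check: (A - 3I) v_2 = [[0, 0, 0, 0, 0]]^T = 0.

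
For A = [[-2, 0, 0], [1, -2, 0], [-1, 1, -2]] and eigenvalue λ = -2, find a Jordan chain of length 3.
v_1 = [[-1, 0, 1]]^T, v_2 = [[0, -1, 1]]^T, v_3 = [[0, 0, -1]]^T

We seek v_1 ∈ ker((A + 2I)^3) \ ker((A + 2I)^2), then set v_{i+1} = (A + 2I) v_i.

One such chain is v_1 = [[-1, 0, 1]]^T, v_2 = [[0, -1, 1]]^T, v_3 = [[0, 0, -1]]^T. Check: (A + 2I) v_3 = [[0, 0, 0]]^T = 0.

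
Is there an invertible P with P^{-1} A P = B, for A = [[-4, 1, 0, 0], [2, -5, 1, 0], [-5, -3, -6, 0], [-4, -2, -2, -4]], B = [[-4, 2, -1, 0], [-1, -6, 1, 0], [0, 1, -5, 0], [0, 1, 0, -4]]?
Two matrices over a field are similar if and only if they have the same invariant factors.

Both A and B have characteristic polynomial (x + 4)(x + 5)^3 and minimal polynomial (x + 4)(x + 5)^3. Computing further, both have invariant factors (x + 4)(x + 5)^3. Hence A and B are similar.

Yes.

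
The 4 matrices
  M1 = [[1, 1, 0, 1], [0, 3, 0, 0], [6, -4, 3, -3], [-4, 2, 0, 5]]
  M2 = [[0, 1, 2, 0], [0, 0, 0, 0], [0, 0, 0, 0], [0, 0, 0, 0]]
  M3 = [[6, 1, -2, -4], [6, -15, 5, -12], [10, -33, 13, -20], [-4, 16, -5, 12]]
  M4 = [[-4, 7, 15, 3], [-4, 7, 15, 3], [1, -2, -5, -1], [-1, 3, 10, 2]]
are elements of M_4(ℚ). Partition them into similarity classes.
Characteristic polynomials: χ_{M1} = (x - 3)^4, χ_{M2} = x^4, χ_{M3} = (x - 4)^4, χ_{M4} = x^4.

{M1}: invariant factors (x - 3)^2, (x - 3)^2.

{M2}: invariant factors x, x, x^2.

{M3}: invariant factors x - 4, (x - 4)^3.

{M4}: invariant factors x^2, x^2.

Matrices are similar if and only if their invariant-factor lists agree; the partition into similarity classes is {M1}, {M2}, {M3}, {M4}.

4 classes: {M1}, {M2}, {M3}, {M4}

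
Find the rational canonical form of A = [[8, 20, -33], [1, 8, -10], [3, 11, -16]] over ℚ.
The invariant factors of A (the non-unit diagonal entries of the Smith normal form of xI - A over ℚ[x]) are x^3 - 3x - 5, each dividing the next. The characteristic polynomial is their product, x^3 - 3x - 5.

The rational canonical form is the block-diagonal matrix of companion matrices C(f_i):
R = [[0, 0, 5], [1, 0, 3], [0, 1, 0]].

Note the characteristic polynomial does not split into linear factors over ℚ, so A has no Jordan form over ℚ; the rational canonical form exists over any field.

R = [[0, 0, 5], [1, 0, 3], [0, 1, 0]]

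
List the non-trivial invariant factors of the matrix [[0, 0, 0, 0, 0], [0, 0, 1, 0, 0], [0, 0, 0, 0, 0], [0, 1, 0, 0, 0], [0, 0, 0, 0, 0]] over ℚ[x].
The Jordan structure of A has elementary divisors x^3, x, x. Arranging the block sizes at each eigenvalue in decreasing order and taking row products gives the invariant factors.

Invariant factors (smallest first, each dividing the next): x, x, x^3.

Check: the last factor x^3 is the minimal polynomial, and the product x^5 is the characteristic polynomial.

x, x, x^3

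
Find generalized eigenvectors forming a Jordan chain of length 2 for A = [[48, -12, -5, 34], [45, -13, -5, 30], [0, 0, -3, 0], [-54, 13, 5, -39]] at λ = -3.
v_1 = [[2, 3, 0, -2]]^T, v_2 = [[-2, 0, 0, 3]]^T

We seek v_1 ∈ ker((A + 3I)^2) \ ker(A + 3I), then set v_{i+1} = (A + 3I) v_i.

One such chain is v_1 = [[2, 3, 0, -2]]^T, v_2 = [[-2, 0, 0, 3]]^T. Check: (A + 3I) v_2 = [[0, 0, 0, 0]]^T = 0.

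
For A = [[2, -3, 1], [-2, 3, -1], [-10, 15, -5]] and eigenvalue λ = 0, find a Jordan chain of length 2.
We seek v_1 ∈ ker(A^2) \ ker(A), then set v_{i+1} = A v_i.

One such chain is v_1 = [[1, 0, -3]]^T, v_2 = [[-1, 1, 5]]^T. Check: A v_2 = [[0, 0, 0]]^T = 0.

v_1 = [[1, 0, -3]]^T, v_2 = [[-1, 1, 5]]^T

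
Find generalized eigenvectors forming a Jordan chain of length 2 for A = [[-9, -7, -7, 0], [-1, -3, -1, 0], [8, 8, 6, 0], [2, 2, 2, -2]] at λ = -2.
We seek v_1 ∈ ker((A + 2I)^2) \ ker(A + 2I), then set v_{i+1} = (A + 2I) v_i.

One such chain is v_1 = [[-14, -1, 14, 4]]^T, v_2 = [[7, 1, -8, -2]]^T. Check: (A + 2I) v_2 = [[0, 0, 0, 0]]^T = 0.

v_1 = [[-14, -1, 14, 4]]^T, v_2 = [[7, 1, -8, -2]]^T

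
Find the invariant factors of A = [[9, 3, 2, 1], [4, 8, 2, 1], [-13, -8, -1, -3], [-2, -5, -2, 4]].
The Jordan structure of A has elementary divisors (x - 5)^2, (x - 5)^2. Arranging the block sizes at each eigenvalue in decreasing order and taking row products gives the invariant factors.

Invariant factors (smallest first, each dividing the next): (x - 5)^2, (x - 5)^2.

Check: the last factor (x - 5)^2 is the minimal polynomial, and the product (x - 5)^4 is the characteristic polynomial.

(x - 5)^2, (x - 5)^2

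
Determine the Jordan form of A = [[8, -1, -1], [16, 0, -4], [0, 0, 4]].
The characteristic polynomial is det(xI - A) = (x - 4)^3, so the eigenvalues are 4 (algebraic multiplicity 3).

For λ = 4: rank(A - 4I) = 1, rank((A - 4I)^2) = 0. The eigenspace has dimension 3 - 1 = 2, so there are 2 Jordan blocks; the rank sequence gives block sizes [2, 1].

Assembling the blocks gives the Jordan form J above.

J = [[4, 1, 0], [0, 4, 0], [0, 0, 4]]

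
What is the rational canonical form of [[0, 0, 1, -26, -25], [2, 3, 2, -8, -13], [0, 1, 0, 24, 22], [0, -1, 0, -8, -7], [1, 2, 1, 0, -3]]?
R = [[0, 0, 0, 0, 0], [1, 0, 0, 0, -9], [0, 1, 0, 0, 24], [0, 0, 1, 0, -10], [0, 0, 0, 1, -8]]

The invariant factors of A (the non-unit diagonal entries of the Smith normal form of xI - A over ℚ[x]) are x(x^2 + 4x - 3)^2, each dividing the next. The characteristic polynomial is their product, x(x^2 + 4x - 3)^2.

The rational canonical form is the block-diagonal matrix of companion matrices C(f_i):
R = [[0, 0, 0, 0, 0], [1, 0, 0, 0, -9], [0, 1, 0, 0, 24], [0, 0, 1, 0, -10], [0, 0, 0, 1, -8]].

Note the characteristic polynomial does not split into linear factors over ℚ, so A has no Jordan form over ℚ; the rational canonical form exists over any field.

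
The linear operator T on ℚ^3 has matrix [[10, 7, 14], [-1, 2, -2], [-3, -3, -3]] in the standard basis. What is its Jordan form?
The characteristic polynomial is det(xI - A) = (x - 3)^3, so the eigenvalues are 3 (algebraic multiplicity 3).

For λ = 3: rank(A - 3I) = 1, rank((A - 3I)^2) = 0. The eigenspace has dimension 3 - 1 = 2, so there are 2 Jordan blocks; the rank sequence gives block sizes [2, 1].

Assembling the blocks gives the Jordan form J above.

J = [[3, 1, 0], [0, 3, 0], [0, 0, 3]]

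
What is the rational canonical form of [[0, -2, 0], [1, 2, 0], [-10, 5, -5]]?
The invariant factors of A (the non-unit diagonal entries of the Smith normal form of xI - A over ℚ[x]) are (x + 5)(x^2 - 2x + 2), each dividing the next. The characteristic polynomial is their product, (x + 5)(x^2 - 2x + 2).

The rational canonical form is the block-diagonal matrix of companion matrices C(f_i):
R = [[0, 0, -10], [1, 0, 8], [0, 1, -3]].

Note the characteristic polynomial does not split into linear factors over ℚ, so A has no Jordan form over ℚ; the rational canonical form exists over any field.

R = [[0, 0, -10], [1, 0, 8], [0, 1, -3]]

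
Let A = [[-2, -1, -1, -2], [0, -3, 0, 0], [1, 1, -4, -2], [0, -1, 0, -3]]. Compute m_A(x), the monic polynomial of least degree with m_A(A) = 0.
The characteristic polynomial factors as (x + 3)^4. The minimal polynomial is ∏(x - λ)^{k_λ} where k_λ is the size of the largest Jordan block at λ.

For λ = -3: rank(A + 3I) = 2, and the largest Jordan block has size 2 (the smallest k with rank((A + 3I)^k) = rank((A + 3I)^(k+1))).

So m_A(x) = (x + 3)^2.

m_A(x) = (x + 3)^2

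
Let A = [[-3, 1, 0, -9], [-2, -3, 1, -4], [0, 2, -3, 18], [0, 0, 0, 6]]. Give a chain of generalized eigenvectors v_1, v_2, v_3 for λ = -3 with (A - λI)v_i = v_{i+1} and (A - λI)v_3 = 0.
v_1 = [[0, 0, 1, 0]]^T, v_2 = [[0, 1, 0, 0]]^T, v_3 = [[1, 0, 2, 0]]^T

We seek v_1 ∈ ker((A + 3I)^3) \ ker((A + 3I)^2), then set v_{i+1} = (A + 3I) v_i.

One such chain is v_1 = [[0, 0, 1, 0]]^T, v_2 = [[0, 1, 0, 0]]^T, v_3 = [[1, 0, 2, 0]]^T. Check: (A + 3I) v_3 = [[0, 0, 0, 0]]^T = 0.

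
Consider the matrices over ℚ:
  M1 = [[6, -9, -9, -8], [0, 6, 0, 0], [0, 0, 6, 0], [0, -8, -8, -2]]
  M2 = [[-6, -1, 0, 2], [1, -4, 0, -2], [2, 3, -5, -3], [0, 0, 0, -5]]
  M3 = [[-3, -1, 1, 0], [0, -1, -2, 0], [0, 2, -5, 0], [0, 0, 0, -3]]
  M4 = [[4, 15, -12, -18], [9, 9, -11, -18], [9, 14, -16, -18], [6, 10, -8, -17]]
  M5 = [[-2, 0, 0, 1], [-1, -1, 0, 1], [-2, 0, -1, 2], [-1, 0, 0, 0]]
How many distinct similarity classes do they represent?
Characteristic polynomials: χ_{M1} = (x - 6)^3(x + 2), χ_{M2} = (x + 5)^4, χ_{M3} = (x + 3)^4, χ_{M4} = (x + 5)^4, χ_{M5} = (x + 1)^4.

{M1}: invariant factors x - 6, (x - 6)^2(x + 2).

{M2, M4}: invariant factors x + 5, (x + 5)^3.

{M3}: invariant factors x + 3, x + 3, (x + 3)^2.

{M5}: invariant factors x + 1, x + 1, (x + 1)^2.

Matrices are similar if and only if their invariant-factor lists agree; the partition into similarity classes is {M1}, {M2, M4}, {M3}, {M5}.

4 classes: {M1}, {M2, M4}, {M3}, {M5}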